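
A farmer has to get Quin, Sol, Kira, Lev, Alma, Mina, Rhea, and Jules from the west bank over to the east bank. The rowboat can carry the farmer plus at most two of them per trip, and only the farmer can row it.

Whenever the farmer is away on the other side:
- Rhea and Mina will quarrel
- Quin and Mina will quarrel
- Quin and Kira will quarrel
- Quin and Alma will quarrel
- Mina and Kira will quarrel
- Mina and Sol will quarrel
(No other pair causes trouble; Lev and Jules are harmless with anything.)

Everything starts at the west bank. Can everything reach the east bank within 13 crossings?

Yes — this plan uses 13 crossings (≤ 13):
1. Farmer goes to the east bank with Mina and Quin.
2. Farmer goes back to the west bank with Quin.
3. Farmer goes to the east bank with Quin and Sol.
4. Farmer goes back to the west bank with Mina.
5. Farmer goes to the east bank with Kira and Rhea.
6. Farmer goes back to the west bank with Quin.
7. Farmer goes to the east bank with Lev and Quin.
8. Farmer goes back to the west bank with Quin.
9. Farmer goes to the east bank with Alma and Quin.
10. Farmer goes back to the west bank with Quin.
11. Farmer goes to the east bank with Jules and Quin.
12. Farmer goes back to the west bank with Quin.
13. Farmer goes to the east bank with Mina and Quin.

Yes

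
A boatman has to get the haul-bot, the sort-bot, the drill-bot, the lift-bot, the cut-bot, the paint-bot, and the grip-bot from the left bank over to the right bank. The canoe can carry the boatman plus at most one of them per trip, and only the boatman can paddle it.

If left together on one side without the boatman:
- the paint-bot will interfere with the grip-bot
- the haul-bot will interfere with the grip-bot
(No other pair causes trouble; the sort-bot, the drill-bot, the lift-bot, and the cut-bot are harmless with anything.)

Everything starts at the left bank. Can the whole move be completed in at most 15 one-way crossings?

Yes — this plan uses 15 crossings (≤ 15):
1. Boatman goes to the right bank with the grip-bot.  [the left bank: the cut-bot, the drill-bot, the haul-bot, the lift-bot, the paint-bot, the sort-bot | the right bank: the grip-bot]
2. Boatman goes back to the left bank alone.  [the left bank: the cut-bot, the drill-bot, the haul-bot, the lift-bot, the paint-bot, the sort-bot | the right bank: the grip-bot]
3. Boatman goes to the right bank with the haul-bot.  [the left bank: the cut-bot, the drill-bot, the lift-bot, the paint-bot, the sort-bot | the right bank: the grip-bot, the haul-bot]
4. Boatman goes back to the left bank with the grip-bot.  [the left bank: the cut-bot, the drill-bot, the grip-bot, the lift-bot, the paint-bot, the sort-bot | the right bank: the haul-bot]
5. Boatman goes to the right bank with the paint-bot.  [the left bank: the cut-bot, the drill-bot, the grip-bot, the lift-bot, the sort-bot | the right bank: the haul-bot, the paint-bot]
6. Boatman goes back to the left bank alone.  [the left bank: the cut-bot, the drill-bot, the grip-bot, the lift-bot, the sort-bot | the right bank: the haul-bot, the paint-bot]
7. Boatman goes to the right bank with the sort-bot.  [the left bank: the cut-bot, the drill-bot, the grip-bot, the lift-bot | the right bank: the haul-bot, the paint-bot, the sort-bot]
8. Boatman goes back to the left bank alone.  [the left bank: the cut-bot, the drill-bot, the grip-bot, the lift-bot | the right bank: the haul-bot, the paint-bot, the sort-bot]
9. Boatman goes to the right bank with the drill-bot.  [the left bank: the cut-bot, the grip-bot, the lift-bot | the right bank: the drill-bot, the haul-bot, the paint-bot, the sort-bot]
10. Boatman goes back to the left bank alone.  [the left bank: the cut-bot, the grip-bot, the lift-bot | the right bank: the drill-bot, the haul-bot, the paint-bot, the sort-bot]
11. Boatman goes to the right bank with the lift-bot.  [the left bank: the cut-bot, the grip-bot | the right bank: the drill-bot, the haul-bot, the lift-bot, the paint-bot, the sort-bot]
12. Boatman goes back to the left bank alone.  [the left bank: the cut-bot, the grip-bot | the right bank: the drill-bot, the haul-bot, the lift-bot, the paint-bot, the sort-bot]
13. Boatman goes to the right bank with the cut-bot.  [the left bank: the grip-bot | the right bank: the cut-bot, the drill-bot, the haul-bot, the lift-bot, the paint-bot, the sort-bot]
14. Boatman goes back to the left bank alone.  [the left bank: the grip-bot | the right bank: the cut-bot, the drill-bot, the haul-bot, the lift-bot, the paint-bot, the sort-bot]
15. Boatman goes to the right bank with the grip-bot.  [the left bank: — | the right bank: the cut-bot, the drill-bot, the grip-bot, the haul-bot, the lift-bot, the paint-bot, the sort-bot]

Yes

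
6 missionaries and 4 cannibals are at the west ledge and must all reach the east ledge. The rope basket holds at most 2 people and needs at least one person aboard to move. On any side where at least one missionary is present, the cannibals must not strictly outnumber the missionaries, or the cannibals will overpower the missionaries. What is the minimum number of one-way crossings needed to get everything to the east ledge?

Counting alone: each trip to the east ledge takes at most 2 across and each return brings at least 1 back, so after t trips out (and t−1 returns) at most 2t − (t−1) of the 10 are across; that first reaches 10 at t = 9, so at least 17 crossings are needed.
The plan below uses exactly 17 crossings, so it is optimal:
1. 2 cannibals → the east ledge.  (the west ledge: 6M 2C; the east ledge: 0M 2C)
2. 1 cannibal ← the west ledge.  (the west ledge: 6M 3C; the east ledge: 0M 1C)
3. 2 cannibals → the east ledge.  (the west ledge: 6M 1C; the east ledge: 0M 3C)
4. 1 cannibal ← the west ledge.  (the west ledge: 6M 2C; the east ledge: 0M 2C)
5. 2 missionaries → the east ledge.  (the west ledge: 4M 2C; the east ledge: 2M 2C)
6. 1 cannibal ← the west ledge.  (the west ledge: 4M 3C; the east ledge: 2M 1C)
7. 1 missionary and 1 cannibal → the east ledge.  (the west ledge: 3M 2C; the east ledge: 3M 2C)
8. 1 cannibal ← the west ledge.  (the west ledge: 3M 3C; the east ledge: 3M 1C)
9. 2 cannibals → the east ledge.  (the west ledge: 3M 1C; the east ledge: 3M 3C)
10. 1 cannibal ← the west ledge.  (the west ledge: 3M 2C; the east ledge: 3M 2C)
11. 1 missionary and 1 cannibal → the east ledge.  (the west ledge: 2M 1C; the east ledge: 4M 3C)
12. 1 cannibal ← the west ledge.  (the west ledge: 2M 2C; the east ledge: 4M 2C)
13. 2 cannibals → the east ledge.  (the west ledge: 2M 0C; the east ledge: 4M 4C)
14. 1 cannibal ← the west ledge.  (the west ledge: 2M 1C; the east ledge: 4M 3C)
15. 1 missionary and 1 cannibal → the east ledge.  (the west ledge: 1M 0C; the east ledge: 5M 4C)
16. 1 cannibal ← the west ledge.  (the west ledge: 1M 1C; the east ledge: 5M 3C)
17. 1 missionary and 1 cannibal → the east ledge.  (the west ledge: 0M 0C; the east ledge: 6M 4C)

17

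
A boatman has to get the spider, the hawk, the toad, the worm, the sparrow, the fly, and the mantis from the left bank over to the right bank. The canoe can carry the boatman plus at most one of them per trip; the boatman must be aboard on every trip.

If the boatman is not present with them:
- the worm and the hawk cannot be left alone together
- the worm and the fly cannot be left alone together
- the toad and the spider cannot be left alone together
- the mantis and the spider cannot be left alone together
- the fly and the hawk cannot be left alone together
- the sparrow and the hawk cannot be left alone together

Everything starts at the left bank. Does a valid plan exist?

No

Whatever the first load, the items left behind include a forbidden pair without the boatman. No opening move is safe, so no plan exists.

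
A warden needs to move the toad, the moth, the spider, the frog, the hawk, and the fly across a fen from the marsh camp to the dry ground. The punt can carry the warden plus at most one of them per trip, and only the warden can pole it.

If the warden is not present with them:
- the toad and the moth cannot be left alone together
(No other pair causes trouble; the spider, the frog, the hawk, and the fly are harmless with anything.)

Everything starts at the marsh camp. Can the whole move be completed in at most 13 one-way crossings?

Yes — this plan uses 11 crossings (≤ 13):
1. Warden goes to the dry ground with the toad.  [the marsh camp: the fly, the frog, the hawk, the moth, the spider | the dry ground: the toad]
2. Warden goes back to the marsh camp alone.  [the marsh camp: the fly, the frog, the hawk, the moth, the spider | the dry ground: the toad]
3. Warden goes to the dry ground with the spider.  [the marsh camp: the fly, the frog, the hawk, the moth | the dry ground: the spider, the toad]
4. Warden goes back to the marsh camp alone.  [the marsh camp: the fly, the frog, the hawk, the moth | the dry ground: the spider, the toad]
5. Warden goes to the dry ground with the frog.  [the marsh camp: the fly, the hawk, the moth | the dry ground: the frog, the spider, the toad]
6. Warden goes back to the marsh camp alone.  [the marsh camp: the fly, the hawk, the moth | the dry ground: the frog, the spider, the toad]
7. Warden goes to the dry ground with the hawk.  [the marsh camp: the fly, the moth | the dry ground: the frog, the hawk, the spider, the toad]
8. Warden goes back to the marsh camp alone.  [the marsh camp: the fly, the moth | the dry ground: the frog, the hawk, the spider, the toad]
9. Warden goes to the dry ground with the fly.  [the marsh camp: the moth | the dry ground: the fly, the frog, the hawk, the spider, the toad]
10. Warden goes back to the marsh camp alone.  [the marsh camp: the moth | the dry ground: the fly, the frog, the hawk, the spider, the toad]
11. Warden goes to the dry ground with the moth.  [the marsh camp: — | the dry ground: the fly, the frog, the hawk, the moth, the spider, the toad]

Yes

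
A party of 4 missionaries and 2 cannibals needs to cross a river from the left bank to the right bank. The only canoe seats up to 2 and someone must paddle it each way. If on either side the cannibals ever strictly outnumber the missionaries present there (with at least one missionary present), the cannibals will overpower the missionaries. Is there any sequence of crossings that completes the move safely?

Yes

1. 2 cannibals → the right bank.  (the left bank: 4M 0C; the right bank: 0M 2C)
2. 1 cannibal ← the left bank.  (the left bank: 4M 1C; the right bank: 0M 1C)
3. 2 missionaries → the right bank.  (the left bank: 2M 1C; the right bank: 2M 1C)
4. 1 cannibal ← the left bank.  (the left bank: 2M 2C; the right bank: 2M 0C)
5. 2 cannibals → the right bank.  (the left bank: 2M 0C; the right bank: 2M 2C)
6. 1 cannibal ← the left bank.  (the left bank: 2M 1C; the right bank: 2M 1C)
7. 1 missionary and 1 cannibal → the right bank.  (the left bank: 1M 0C; the right bank: 3M 2C)
8. 1 cannibal ← the left bank.  (the left bank: 1M 1C; the right bank: 3M 1C)
9. 1 missionary and 1 cannibal → the right bank.  (the left bank: 0M 0C; the right bank: 4M 2C)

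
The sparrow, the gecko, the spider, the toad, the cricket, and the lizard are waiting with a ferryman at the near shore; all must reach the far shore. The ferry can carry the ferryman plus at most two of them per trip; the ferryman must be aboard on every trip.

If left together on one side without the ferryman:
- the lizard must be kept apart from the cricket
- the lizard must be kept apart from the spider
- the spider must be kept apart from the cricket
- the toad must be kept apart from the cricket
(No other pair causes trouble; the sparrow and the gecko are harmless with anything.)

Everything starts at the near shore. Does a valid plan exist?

Yes

1. Ferryman goes to the far shore with the cricket and the spider.  [the near shore: the gecko, the lizard, the sparrow, the toad | the far shore: the cricket, the spider]
2. Ferryman goes back to the near shore with the spider.  [the near shore: the gecko, the lizard, the sparrow, the spider, the toad | the far shore: the cricket]
3. Ferryman goes to the far shore with the sparrow and the spider.  [the near shore: the gecko, the lizard, the toad | the far shore: the cricket, the sparrow, the spider]
4. Ferryman goes back to the near shore with the spider.  [the near shore: the gecko, the lizard, the spider, the toad | the far shore: the cricket, the sparrow]
5. Ferryman goes to the far shore with the gecko and the spider.  [the near shore: the lizard, the toad | the far shore: the cricket, the gecko, the sparrow, the spider]
6. Ferryman goes back to the near shore with the spider.  [the near shore: the lizard, the spider, the toad | the far shore: the cricket, the gecko, the sparrow]
7. Ferryman goes to the far shore with the spider and the toad.  [the near shore: the lizard | the far shore: the cricket, the gecko, the sparrow, the spider, the toad]
8. Ferryman goes back to the near shore with the cricket.  [the near shore: the cricket, the lizard | the far shore: the gecko, the sparrow, the spider, the toad]
9. Ferryman goes to the far shore with the cricket and the lizard.  [the near shore: — | the far shore: the cricket, the gecko, the lizard, the sparrow, the spider, the toad]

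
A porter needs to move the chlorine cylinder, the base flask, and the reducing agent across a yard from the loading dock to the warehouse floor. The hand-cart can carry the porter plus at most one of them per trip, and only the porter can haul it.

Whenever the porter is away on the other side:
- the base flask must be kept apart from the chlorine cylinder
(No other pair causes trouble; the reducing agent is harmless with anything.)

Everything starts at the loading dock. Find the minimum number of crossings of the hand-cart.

5

Counting alone: the porter can take at most 1 across per trip to the warehouse floor, so moving all 3 needs at least 3 loaded trips out, with a return between consecutive ones — at least 5 crossings.
The plan below uses exactly 5 crossings, so it is optimal:
1. Porter goes to the warehouse floor with the chlorine cylinder.
2. Porter goes back to the loading dock alone.
3. Porter goes to the warehouse floor with the reducing agent.
4. Porter goes back to the loading dock alone.
5. Porter goes to the warehouse floor with the base flask.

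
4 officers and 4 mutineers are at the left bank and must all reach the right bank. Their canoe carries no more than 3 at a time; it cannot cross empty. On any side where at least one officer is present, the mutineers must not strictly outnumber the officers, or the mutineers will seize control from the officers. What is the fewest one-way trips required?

Counting alone: each trip to the right bank takes at most 3 across and each return brings at least 1 back, so after t trips out (and t−1 returns) at most 3t − (t−1) of the 8 are across; that first reaches 8 at t = 4, so at least 7 crossings are needed.
The safety rule pushes this higher. Following every safe sequence of crossings, the most of the 8 that can be at the right bank as the canoe arrives there on crossing 7 is 7 — never all 8.
So no plan with fewer than 9 crossings exists, and this one achieves 9:
1. 2 mutineers → the right bank.  (the left bank: 4O 2M; the right bank: 0O 2M)
2. 1 mutineer ← the left bank.  (the left bank: 4O 3M; the right bank: 0O 1M)
3. 3 mutineers → the right bank.  (the left bank: 4O 0M; the right bank: 0O 4M)
4. 1 mutineer ← the left bank.  (the left bank: 4O 1M; the right bank: 0O 3M)
5. 3 officers → the right bank.  (the left bank: 1O 1M; the right bank: 3O 3M)
6. 1 officer and 1 mutineer ← the left bank.  (the left bank: 2O 2M; the right bank: 2O 2M)
7. 2 officers → the right bank.  (the left bank: 0O 2M; the right bank: 4O 2M)
8. 1 mutineer ← the left bank.  (the left bank: 0O 3M; the right bank: 4O 1M)
9. 3 mutineers → the right bank.  (the left bank: 0O 0M; the right bank: 4O 4M)

9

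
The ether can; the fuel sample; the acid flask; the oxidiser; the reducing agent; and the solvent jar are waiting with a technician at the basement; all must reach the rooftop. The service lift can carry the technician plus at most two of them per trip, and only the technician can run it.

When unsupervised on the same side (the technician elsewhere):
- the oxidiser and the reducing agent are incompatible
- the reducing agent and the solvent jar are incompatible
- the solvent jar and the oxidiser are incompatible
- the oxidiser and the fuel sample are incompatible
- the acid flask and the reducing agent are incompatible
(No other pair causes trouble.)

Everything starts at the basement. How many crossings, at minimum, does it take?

9

Counting alone: the technician can take at most 2 across per trip to the rooftop, so moving all 6 needs at least 3 loaded trips out, with a return between consecutive ones — at least 5 crossings.
The safety rule pushes this higher. Following every safe sequence of crossings, the most of the 6 that can be at the rooftop as the service lift arrives there on crossings 5, 7 is 4, 5 respectively — never all 6.
So no plan with fewer than 9 crossings exists, and this one achieves 9:
1. Technician goes to the rooftop with the oxidiser and the reducing agent.
2. Technician goes back to the basement with the oxidiser.
3. Technician goes to the rooftop with the ether can and the oxidiser.
4. Technician goes back to the basement with the oxidiser.
5. Technician goes to the rooftop with the fuel sample and the oxidiser.
6. Technician goes back to the basement with the oxidiser.
7. Technician goes to the rooftop with the acid flask and the solvent jar.
8. Technician goes back to the basement with the reducing agent.
9. Technician goes to the rooftop with the oxidiser and the reducing agent.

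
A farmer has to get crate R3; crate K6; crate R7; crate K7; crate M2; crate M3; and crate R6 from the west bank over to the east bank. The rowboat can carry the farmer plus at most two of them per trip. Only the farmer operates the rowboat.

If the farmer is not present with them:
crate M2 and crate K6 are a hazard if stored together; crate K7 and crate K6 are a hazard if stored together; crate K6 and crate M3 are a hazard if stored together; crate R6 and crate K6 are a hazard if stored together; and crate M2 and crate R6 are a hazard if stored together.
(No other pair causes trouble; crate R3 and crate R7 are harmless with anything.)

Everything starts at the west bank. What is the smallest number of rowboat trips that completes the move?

11

Counting alone: the farmer can take at most 2 across per trip to the east bank, so moving all 7 needs at least 4 loaded trips out, with a return between consecutive ones — at least 7 crossings.
The safety rule pushes this higher. Following every safe sequence of crossings, the most of the 7 that can be at the east bank as the rowboat arrives there on crossings 7, 9 is 5, 6 respectively — never all 7.
So no plan with fewer than 11 crossings exists, and this one achieves 11:
1. Farmer goes to the east bank with crate K6 and crate M2.  [the west bank: crate K7, crate M3, crate R3, crate R6, crate R7 | the east bank: crate K6, crate M2]
2. Farmer goes back to the west bank with crate K6.  [the west bank: crate K6, crate K7, crate M3, crate R3, crate R6, crate R7 | the east bank: crate M2]
3. Farmer goes to the east bank with crate K6 and crate R3.  [the west bank: crate K7, crate M3, crate R6, crate R7 | the east bank: crate K6, crate M2, crate R3]
4. Farmer goes back to the west bank with crate K6.  [the west bank: crate K6, crate K7, crate M3, crate R6, crate R7 | the east bank: crate M2, crate R3]
5. Farmer goes to the east bank with crate K6 and crate R7.  [the west bank: crate K7, crate M3, crate R6 | the east bank: crate K6, crate M2, crate R3, crate R7]
6. Farmer goes back to the west bank with crate K6.  [the west bank: crate K6, crate K7, crate M3, crate R6 | the east bank: crate M2, crate R3, crate R7]
7. Farmer goes to the east bank with crate K6 and crate K7.  [the west bank: crate M3, crate R6 | the east bank: crate K6, crate K7, crate M2, crate R3, crate R7]
8. Farmer goes back to the west bank with crate K6.  [the west bank: crate K6, crate M3, crate R6 | the east bank: crate K7, crate M2, crate R3, crate R7]
9. Farmer goes to the east bank with crate K6 and crate M3.  [the west bank: crate R6 | the east bank: crate K6, crate K7, crate M2, crate M3, crate R3, crate R7]
10. Farmer goes back to the west bank with crate K6.  [the west bank: crate K6, crate R6 | the east bank: crate K7, crate M2, crate M3, crate R3, crate R7]
11. Farmer goes to the east bank with crate K6 and crate R6.  [the west bank: — | the east bank: crate K6, crate K7, crate M2, crate M3, crate R3, crate R6, crate R7]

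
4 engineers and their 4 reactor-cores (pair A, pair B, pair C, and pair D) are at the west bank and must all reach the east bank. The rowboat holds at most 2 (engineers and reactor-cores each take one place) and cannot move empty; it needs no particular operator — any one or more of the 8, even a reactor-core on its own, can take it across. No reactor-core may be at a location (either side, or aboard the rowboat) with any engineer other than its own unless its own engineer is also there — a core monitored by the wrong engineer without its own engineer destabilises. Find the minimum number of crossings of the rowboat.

impossible

Following every safe sequence of crossings from the start, the most of the 8 that can be at the east bank as the rowboat arrives there on crossings 1, 3, 5 is 2, 3, 4 respectively; the best ever achieved is 4 of 8.
From crossing 7 on, no configuration arises that was not already reachable earlier: only 44 distinct safe configurations (who is on which side, and where the rowboat is) can ever be reached, none of them has everyone across, and every continuation just revisits them. So no valid plan exists.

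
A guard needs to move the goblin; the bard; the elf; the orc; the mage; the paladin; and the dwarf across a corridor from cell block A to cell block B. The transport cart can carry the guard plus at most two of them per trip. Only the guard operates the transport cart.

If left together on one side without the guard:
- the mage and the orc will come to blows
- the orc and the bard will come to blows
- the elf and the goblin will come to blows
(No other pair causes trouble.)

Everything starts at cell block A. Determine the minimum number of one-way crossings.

7

Counting alone: the guard can take at most 2 across per trip to cell block B, so moving all 7 needs at least 4 loaded trips out, with a return between consecutive ones — at least 7 crossings.
The plan below uses exactly 7 crossings, so it is optimal:
1. Guard goes to cell block B with the goblin and the orc.
2. Guard goes back to cell block A alone.
3. Guard goes to cell block B with the bard and the mage.
4. Guard goes back to cell block A with the orc.
5. Guard goes to cell block B with the dwarf and the paladin.
6. Guard goes back to cell block A alone.
7. Guard goes to cell block B with the elf and the orc.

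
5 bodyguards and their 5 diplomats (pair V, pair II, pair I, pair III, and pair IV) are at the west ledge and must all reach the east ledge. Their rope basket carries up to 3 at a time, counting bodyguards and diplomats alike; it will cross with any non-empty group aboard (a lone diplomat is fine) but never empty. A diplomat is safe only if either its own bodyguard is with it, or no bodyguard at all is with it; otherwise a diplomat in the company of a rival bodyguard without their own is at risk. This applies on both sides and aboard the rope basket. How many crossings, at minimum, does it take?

Counting alone: each trip to the east ledge takes at most 3 across and each return brings at least 1 back, so after t trips out (and t−1 returns) at most 3t − (t−1) of the 10 are across; that first reaches 10 at t = 5, so at least 9 crossings are needed.
The safety rule pushes this higher. Following every safe sequence of crossings, the most of the 10 that can be at the east ledge as the rope basket arrives there on crossing 9 is 9 — never all 10.
So no plan with fewer than 11 crossings exists, and this one achieves 11:
1. bodyguard V and diplomat V cross → the east ledge.
2. bodyguard V crosses ← the west ledge.
3. diplomat I, diplomat II, and diplomat III cross → the east ledge.
4. diplomat V crosses ← the west ledge.
5. bodyguard I, bodyguard II, and bodyguard III cross → the east ledge.
6. bodyguard II and diplomat II cross ← the west ledge.
7. bodyguard II, bodyguard IV, and bodyguard V cross → the east ledge.
8. diplomat I crosses ← the west ledge.
9. diplomat II and diplomat V cross → the east ledge.
10. diplomat V crosses ← the west ledge.
11. diplomat I, diplomat IV, and diplomat V cross → the east ledge.

11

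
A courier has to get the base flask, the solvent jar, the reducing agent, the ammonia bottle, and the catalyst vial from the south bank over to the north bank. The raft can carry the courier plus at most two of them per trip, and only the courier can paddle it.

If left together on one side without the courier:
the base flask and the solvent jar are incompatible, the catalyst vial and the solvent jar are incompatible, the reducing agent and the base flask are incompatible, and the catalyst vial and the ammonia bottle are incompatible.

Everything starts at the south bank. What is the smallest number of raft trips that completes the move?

Counting alone: the courier can take at most 2 across per trip to the north bank, so moving all 5 needs at least 3 loaded trips out, with a return between consecutive ones — at least 5 crossings.
The safety rule pushes this higher. Following every safe sequence of crossings, the most of the 5 that can be at the north bank as the raft arrives there on crossing 5 is 4 — never all 5.
So no plan with fewer than 7 crossings exists, and this one achieves 7:
1. Courier goes to the north bank with the base flask and the catalyst vial.
2. Courier goes back to the south bank alone.
3. Courier goes to the north bank with the solvent jar.
4. Courier goes back to the south bank with the base flask and the catalyst vial.
5. Courier goes to the north bank with the ammonia bottle and the reducing agent.
6. Courier goes back to the south bank alone.
7. Courier goes to the north bank with the base flask and the catalyst vial.

7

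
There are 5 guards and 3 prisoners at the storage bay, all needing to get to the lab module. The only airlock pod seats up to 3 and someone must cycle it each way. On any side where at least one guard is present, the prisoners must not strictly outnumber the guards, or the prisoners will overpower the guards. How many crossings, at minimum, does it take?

7

Counting alone: each trip to the lab module takes at most 3 across and each return brings at least 1 back, so after t trips out (and t−1 returns) at most 3t − (t−1) of the 8 are across; that first reaches 8 at t = 4, so at least 7 crossings are needed.
The plan below uses exactly 7 crossings, so it is optimal:
1. 2 prisoners → the lab module.  (the storage bay: 5G 1P; the lab module: 0G 2P)
2. 1 prisoner ← the storage bay.  (the storage bay: 5G 2P; the lab module: 0G 1P)
3. 2 guards and 1 prisoner → the lab module.  (the storage bay: 3G 1P; the lab module: 2G 2P)
4. 1 prisoner ← the storage bay.  (the storage bay: 3G 2P; the lab module: 2G 1P)
5. 1 guard and 2 prisoners → the lab module.  (the storage bay: 2G 0P; the lab module: 3G 3P)
6. 1 prisoner ← the storage bay.  (the storage bay: 2G 1P; the lab module: 3G 2P)
7. 2 guards and 1 prisoner → the lab module.  (the storage bay: 0G 0P; the lab module: 5G 3P)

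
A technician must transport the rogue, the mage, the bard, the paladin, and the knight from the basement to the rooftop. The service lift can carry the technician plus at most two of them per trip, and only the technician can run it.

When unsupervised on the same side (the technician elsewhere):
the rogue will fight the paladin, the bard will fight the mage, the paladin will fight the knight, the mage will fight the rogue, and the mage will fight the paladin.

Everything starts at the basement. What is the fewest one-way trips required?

7

Counting alone: the technician can take at most 2 across per trip to the rooftop, so moving all 5 needs at least 3 loaded trips out, with a return between consecutive ones — at least 5 crossings.
The safety rule pushes this higher. Following every safe sequence of crossings, the most of the 5 that can be at the rooftop as the service lift arrives there on crossing 5 is 4 — never all 5.
So no plan with fewer than 7 crossings exists, and this one achieves 7:
1. Technician goes to the rooftop with the mage and the paladin.  [the basement: the bard, the knight, the rogue | the rooftop: the mage, the paladin]
2. Technician goes back to the basement with the mage.  [the basement: the bard, the knight, the mage, the rogue | the rooftop: the paladin]
3. Technician goes to the rooftop with the bard and the rogue.  [the basement: the knight, the mage | the rooftop: the bard, the paladin, the rogue]
4. Technician goes back to the basement with the rogue.  [the basement: the knight, the mage, the rogue | the rooftop: the bard, the paladin]
5. Technician goes to the rooftop with the knight and the rogue.  [the basement: the mage | the rooftop: the bard, the knight, the paladin, the rogue]
6. Technician goes back to the basement with the paladin.  [the basement: the mage, the paladin | the rooftop: the bard, the knight, the rogue]
7. Technician goes to the rooftop with the mage and the paladin.  [the basement: — | the rooftop: the bard, the knight, the mage, the paladin, the rogue]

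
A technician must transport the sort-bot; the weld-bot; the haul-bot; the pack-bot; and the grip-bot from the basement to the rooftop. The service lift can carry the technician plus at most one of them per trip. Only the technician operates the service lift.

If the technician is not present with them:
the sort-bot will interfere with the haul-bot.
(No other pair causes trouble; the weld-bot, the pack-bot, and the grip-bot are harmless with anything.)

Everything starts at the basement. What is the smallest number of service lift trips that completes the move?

9

Counting alone: the technician can take at most 1 across per trip to the rooftop, so moving all 5 needs at least 5 loaded trips out, with a return between consecutive ones — at least 9 crossings.
The plan below uses exactly 9 crossings, so it is optimal:
1. Technician goes to the rooftop with the sort-bot.  [the basement: the grip-bot, the haul-bot, the pack-bot, the weld-bot | the rooftop: the sort-bot]
2. Technician goes back to the basement alone.  [the basement: the grip-bot, the haul-bot, the pack-bot, the weld-bot | the rooftop: the sort-bot]
3. Technician goes to the rooftop with the weld-bot.  [the basement: the grip-bot, the haul-bot, the pack-bot | the rooftop: the sort-bot, the weld-bot]
4. Technician goes back to the basement alone.  [the basement: the grip-bot, the haul-bot, the pack-bot | the rooftop: the sort-bot, the weld-bot]
5. Technician goes to the rooftop with the pack-bot.  [the basement: the grip-bot, the haul-bot | the rooftop: the pack-bot, the sort-bot, the weld-bot]
6. Technician goes back to the basement alone.  [the basement: the grip-bot, the haul-bot | the rooftop: the pack-bot, the sort-bot, the weld-bot]
7. Technician goes to the rooftop with the grip-bot.  [the basement: the haul-bot | the rooftop: the grip-bot, the pack-bot, the sort-bot, the weld-bot]
8. Technician goes back to the basement alone.  [the basement: the haul-bot | the rooftop: the grip-bot, the pack-bot, the sort-bot, the weld-bot]
9. Technician goes to the rooftop with the haul-bot.  [the basement: — | the rooftop: the grip-bot, the haul-bot, the pack-bot, the sort-bot, the weld-bot]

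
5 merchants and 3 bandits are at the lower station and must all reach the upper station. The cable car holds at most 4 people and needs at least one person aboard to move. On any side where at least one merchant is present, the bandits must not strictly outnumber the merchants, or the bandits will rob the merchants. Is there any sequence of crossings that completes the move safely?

Yes

1. 2 bandits → the upper station.  (the lower station: 5M 1B; the upper station: 0M 2B)
2. 1 bandit ← the lower station.  (the lower station: 5M 2B; the upper station: 0M 1B)
3. 3 merchants and 1 bandit → the upper station.  (the lower station: 2M 1B; the upper station: 3M 2B)
4. 1 bandit ← the lower station.  (the lower station: 2M 2B; the upper station: 3M 1B)
5. 2 merchants and 2 bandits → the upper station.  (the lower station: 0M 0B; the upper station: 5M 3B)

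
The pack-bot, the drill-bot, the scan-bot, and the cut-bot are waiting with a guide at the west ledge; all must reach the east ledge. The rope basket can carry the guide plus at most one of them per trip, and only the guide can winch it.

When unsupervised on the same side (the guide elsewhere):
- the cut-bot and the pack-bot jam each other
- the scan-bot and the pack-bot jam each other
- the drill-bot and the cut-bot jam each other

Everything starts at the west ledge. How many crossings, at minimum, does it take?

impossible

Whatever the first load, the items left behind include a forbidden pair without the guide. No opening move is safe, so no plan exists.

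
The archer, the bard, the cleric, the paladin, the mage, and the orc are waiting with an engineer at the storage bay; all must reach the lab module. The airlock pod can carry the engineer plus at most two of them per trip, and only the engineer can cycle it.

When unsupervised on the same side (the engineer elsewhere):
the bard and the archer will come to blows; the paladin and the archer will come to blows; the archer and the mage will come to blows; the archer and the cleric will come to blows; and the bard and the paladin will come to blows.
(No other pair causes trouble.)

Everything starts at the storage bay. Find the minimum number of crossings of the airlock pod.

9

Counting alone: the engineer can take at most 2 across per trip to the lab module, so moving all 6 needs at least 3 loaded trips out, with a return between consecutive ones — at least 5 crossings.
The safety rule pushes this higher. Following every safe sequence of crossings, the most of the 6 that can be at the lab module as the airlock pod arrives there on crossings 5, 7 is 4, 5 respectively — never all 6.
So no plan with fewer than 9 crossings exists, and this one achieves 9:
1. Engineer goes to the lab module with the archer and the bard.
2. Engineer goes back to the storage bay with the archer.
3. Engineer goes to the lab module with the archer and the cleric.
4. Engineer goes back to the storage bay with the archer.
5. Engineer goes to the lab module with the archer and the mage.
6. Engineer goes back to the storage bay with the archer.
7. Engineer goes to the lab module with the archer and the orc.
8. Engineer goes back to the storage bay with the archer.
9. Engineer goes to the lab module with the archer and the paladin.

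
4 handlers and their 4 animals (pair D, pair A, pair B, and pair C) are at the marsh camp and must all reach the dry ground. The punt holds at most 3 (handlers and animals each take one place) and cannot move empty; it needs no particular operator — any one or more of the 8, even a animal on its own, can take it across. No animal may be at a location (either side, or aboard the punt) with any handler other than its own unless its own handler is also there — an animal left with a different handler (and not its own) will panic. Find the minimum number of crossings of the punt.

9

Counting alone: each trip to the dry ground takes at most 3 across and each return brings at least 1 back, so after t trips out (and t−1 returns) at most 3t − (t−1) of the 8 are across; that first reaches 8 at t = 4, so at least 7 crossings are needed.
The safety rule pushes this higher. Following every safe sequence of crossings, the most of the 8 that can be at the dry ground as the punt arrives there on crossing 7 is 7 — never all 8.
So no plan with fewer than 9 crossings exists, and this one achieves 9:
1. animal D and handler D cross → the dry ground.
2. handler D crosses ← the marsh camp.
3. animal A, handler A, and handler D cross → the dry ground.
4. animal D and handler D cross ← the marsh camp.
5. handler B, handler C, and handler D cross → the dry ground.
6. animal A crosses ← the marsh camp.
7. animal A and animal D cross → the dry ground.
8. animal D crosses ← the marsh camp.
9. animal B, animal C, and animal D cross → the dry ground.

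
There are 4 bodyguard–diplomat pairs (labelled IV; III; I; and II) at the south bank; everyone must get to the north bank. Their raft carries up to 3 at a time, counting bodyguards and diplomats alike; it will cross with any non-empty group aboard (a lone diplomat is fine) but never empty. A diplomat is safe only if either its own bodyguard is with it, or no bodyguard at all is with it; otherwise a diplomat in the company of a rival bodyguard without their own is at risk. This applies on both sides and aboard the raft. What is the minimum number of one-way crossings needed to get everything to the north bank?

9

Counting alone: each trip to the north bank takes at most 3 across and each return brings at least 1 back, so after t trips out (and t−1 returns) at most 3t − (t−1) of the 8 are across; that first reaches 8 at t = 4, so at least 7 crossings are needed.
The safety rule pushes this higher. Following every safe sequence of crossings, the most of the 8 that can be at the north bank as the raft arrives there on crossing 7 is 7 — never all 8.
So no plan with fewer than 9 crossings exists, and this one achieves 9:
1. bodyguard IV and diplomat IV cross → the north bank.
2. bodyguard IV crosses ← the south bank.
3. bodyguard III, bodyguard IV, and diplomat III cross → the north bank.
4. bodyguard IV and diplomat IV cross ← the south bank.
5. bodyguard I, bodyguard II, and bodyguard IV cross → the north bank.
6. diplomat III crosses ← the south bank.
7. diplomat III and diplomat IV cross → the north bank.
8. diplomat IV crosses ← the south bank.
9. diplomat I, diplomat II, and diplomat IV cross → the north bank.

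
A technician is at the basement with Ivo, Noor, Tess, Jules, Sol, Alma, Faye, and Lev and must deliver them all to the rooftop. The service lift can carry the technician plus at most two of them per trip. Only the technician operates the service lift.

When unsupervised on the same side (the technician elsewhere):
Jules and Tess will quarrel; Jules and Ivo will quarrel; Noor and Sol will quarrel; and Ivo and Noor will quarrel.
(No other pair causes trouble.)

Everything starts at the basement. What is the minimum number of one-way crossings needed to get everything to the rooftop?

Counting alone: the technician can take at most 2 across per trip to the rooftop, so moving all 8 needs at least 4 loaded trips out, with a return between consecutive ones — at least 7 crossings.
The safety rule pushes this higher. Following every safe sequence of crossings, the most of the 8 that can be at the rooftop as the service lift arrives there on crossing 7 is 7 — never all 8.
So no plan with fewer than 9 crossings exists, and this one achieves 9:
1. Technician goes to the rooftop with Jules and Noor.
2. Technician goes back to the basement alone.
3. Technician goes to the rooftop with Ivo and Tess.
4. Technician goes back to the basement with Jules and Noor.
5. Technician goes to the rooftop with Alma and Sol.
6. Technician goes back to the basement alone.
7. Technician goes to the rooftop with Faye and Lev.
8. Technician goes back to the basement alone.
9. Technician goes to the rooftop with Jules and Noor.

9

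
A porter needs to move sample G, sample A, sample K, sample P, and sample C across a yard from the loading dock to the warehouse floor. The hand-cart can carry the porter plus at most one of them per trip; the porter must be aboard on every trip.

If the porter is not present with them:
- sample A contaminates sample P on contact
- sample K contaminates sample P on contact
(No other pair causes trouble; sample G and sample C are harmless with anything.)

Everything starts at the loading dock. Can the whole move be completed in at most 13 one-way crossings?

Yes — this plan uses 11 crossings (≤ 13):
1. Porter goes to the warehouse floor with sample P.
2. Porter goes back to the loading dock alone.
3. Porter goes to the warehouse floor with sample G.
4. Porter goes back to the loading dock alone.
5. Porter goes to the warehouse floor with sample A.
6. Porter goes back to the loading dock with sample P.
7. Porter goes to the warehouse floor with sample K.
8. Porter goes back to the loading dock alone.
9. Porter goes to the warehouse floor with sample C.
10. Porter goes back to the loading dock alone.
11. Porter goes to the warehouse floor with sample P.

Yes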